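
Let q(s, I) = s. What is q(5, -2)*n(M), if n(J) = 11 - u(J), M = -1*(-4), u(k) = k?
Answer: 35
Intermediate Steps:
M = 4
n(J) = 11 - J
q(5, -2)*n(M) = 5*(11 - 1*4) = 5*(11 - 4) = 5*7 = 35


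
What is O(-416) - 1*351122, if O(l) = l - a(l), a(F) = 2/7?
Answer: -2460768/7 ≈ -3.5154e+5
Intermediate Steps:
a(F) = 2/7 (a(F) = 2*(⅐) = 2/7)
O(l) = -2/7 + l (O(l) = l - 1*2/7 = l - 2/7 = -2/7 + l)
O(-416) - 1*351122 = (-2/7 - 416) - 1*351122 = -2914/7 - 351122 = -2460768/7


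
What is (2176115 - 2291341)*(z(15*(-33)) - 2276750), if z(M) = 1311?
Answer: 262189734214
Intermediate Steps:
(2176115 - 2291341)*(z(15*(-33)) - 2276750) = (2176115 - 2291341)*(1311 - 2276750) = -115226*(-2275439) = 262189734214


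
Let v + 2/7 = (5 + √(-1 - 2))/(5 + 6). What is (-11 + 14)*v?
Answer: 39/77 + 3*I*√3/11 ≈ 0.50649 + 0.47238*I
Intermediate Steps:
v = 13/77 + I*√3/11 (v = -2/7 + (5 + √(-1 - 2))/(5 + 6) = -2/7 + (5 + √(-3))/11 = -2/7 + (5 + I*√3)*(1/11) = -2/7 + (5/11 + I*√3/11) = 13/77 + I*√3/11 ≈ 0.16883 + 0.15746*I)
(-11 + 14)*v = (-11 + 14)*(13/77 + I*√3/11) = 3*(13/77 + I*√3/11) = 39/77 + 3*I*√3/11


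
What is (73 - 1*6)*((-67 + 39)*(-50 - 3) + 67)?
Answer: 103917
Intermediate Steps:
(73 - 1*6)*((-67 + 39)*(-50 - 3) + 67) = (73 - 6)*(-28*(-53) + 67) = 67*(1484 + 67) = 67*1551 = 103917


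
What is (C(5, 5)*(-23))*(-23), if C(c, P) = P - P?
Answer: 0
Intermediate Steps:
C(c, P) = 0
(C(5, 5)*(-23))*(-23) = (0*(-23))*(-23) = 0*(-23) = 0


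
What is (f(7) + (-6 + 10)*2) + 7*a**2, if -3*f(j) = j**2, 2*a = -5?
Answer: 425/12 ≈ 35.417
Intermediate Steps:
a = -5/2 (a = (1/2)*(-5) = -5/2 ≈ -2.5000)
f(j) = -j**2/3
(f(7) + (-6 + 10)*2) + 7*a**2 = (-1/3*7**2 + (-6 + 10)*2) + 7*(-5/2)**2 = (-1/3*49 + 4*2) + 7*(25/4) = (-49/3 + 8) + 175/4 = -25/3 + 175/4 = 425/12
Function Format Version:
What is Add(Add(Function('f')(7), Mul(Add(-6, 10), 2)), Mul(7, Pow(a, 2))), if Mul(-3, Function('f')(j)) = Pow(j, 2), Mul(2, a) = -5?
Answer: Rational(425, 12) ≈ 35.417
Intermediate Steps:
a = Rational(-5, 2) (a = Mul(Rational(1, 2), -5) = Rational(-5, 2) ≈ -2.5000)
Function('f')(j) = Mul(Rational(-1, 3), Pow(j, 2))
Add(Add(Function('f')(7), Mul(Add(-6, 10), 2)), Mul(7, Pow(a, 2))) = Add(Add(Mul(Rational(-1, 3), Pow(7, 2)), Mul(Add(-6, 10), 2)), Mul(7, Pow(Rational(-5, 2), 2))) = Add(Add(Mul(Rational(-1, 3), 49), Mul(4, 2)), Mul(7, Rational(25, 4))) = Add(Add(Rational(-49, 3), 8), Rational(175, 4)) = Add(Rational(-25, 3), Rational(175, 4)) = Rational(425, 12)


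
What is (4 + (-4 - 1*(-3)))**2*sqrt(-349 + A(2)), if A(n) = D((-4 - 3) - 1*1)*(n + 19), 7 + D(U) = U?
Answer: 18*I*sqrt(166) ≈ 231.91*I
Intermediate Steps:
D(U) = -7 + U
A(n) = -285 - 15*n (A(n) = (-7 + ((-4 - 3) - 1*1))*(n + 19) = (-7 + (-7 - 1))*(19 + n) = (-7 - 8)*(19 + n) = -15*(19 + n) = -285 - 15*n)
(4 + (-4 - 1*(-3)))**2*sqrt(-349 + A(2)) = (4 + (-4 - 1*(-3)))**2*sqrt(-349 + (-285 - 15*2)) = (4 + (-4 + 3))**2*sqrt(-349 + (-285 - 30)) = (4 - 1)**2*sqrt(-349 - 315) = 3**2*sqrt(-664) = 9*(2*I*sqrt(166)) = 18*I*sqrt(166)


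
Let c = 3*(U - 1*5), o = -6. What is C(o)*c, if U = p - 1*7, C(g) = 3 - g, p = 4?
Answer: -216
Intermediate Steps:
U = -3 (U = 4 - 1*7 = 4 - 7 = -3)
c = -24 (c = 3*(-3 - 1*5) = 3*(-3 - 5) = 3*(-8) = -24)
C(o)*c = (3 - 1*(-6))*(-24) = (3 + 6)*(-24) = 9*(-24) = -216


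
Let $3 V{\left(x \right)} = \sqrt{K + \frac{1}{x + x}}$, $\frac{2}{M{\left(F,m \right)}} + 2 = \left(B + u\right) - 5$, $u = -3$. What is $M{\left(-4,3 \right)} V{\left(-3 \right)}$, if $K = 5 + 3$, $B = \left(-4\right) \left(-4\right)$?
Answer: $\frac{\sqrt{282}}{54} \approx 0.31098$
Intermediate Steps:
$B = 16$
$K = 8$
$M{\left(F,m \right)} = \frac{1}{3}$ ($M{\left(F,m \right)} = \frac{2}{-2 + \left(\left(16 - 3\right) - 5\right)} = \frac{2}{-2 + \left(13 - 5\right)} = \frac{2}{-2 + 8} = \frac{2}{6} = 2 \cdot \frac{1}{6} = \frac{1}{3}$)
$V{\left(x \right)} = \frac{\sqrt{8 + \frac{1}{2 x}}}{3}$ ($V{\left(x \right)} = \frac{\sqrt{8 + \frac{1}{x + x}}}{3} = \frac{\sqrt{8 + \frac{1}{2 x}}}{3}$)
$M{\left(-4,3 \right)} V{\left(-3 \right)} = \frac{\frac{1}{6} \sqrt{32 + \frac{2}{-3}}}{3} = \frac{\frac{1}{6} \sqrt{32 + 2 \left(- \frac{1}{3}\right)}}{3} = \frac{\frac{1}{6} \sqrt{32 - \frac{2}{3}}}{3} = \frac{\frac{1}{6} \sqrt{\frac{94}{3}}}{3} = \frac{\frac{1}{6} \frac{\sqrt{282}}{3}}{3} = \frac{\frac{1}{18} \sqrt{282}}{3} = \frac{\sqrt{282}}{54}$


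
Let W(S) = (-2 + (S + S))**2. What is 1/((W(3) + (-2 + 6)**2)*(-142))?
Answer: -1/4544 ≈ -0.00022007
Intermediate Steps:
W(S) = (-2 + 2*S)**2
1/((W(3) + (-2 + 6)**2)*(-142)) = 1/((4*(-1 + 3)**2 + (-2 + 6)**2)*(-142)) = 1/((4*2**2 + 4**2)*(-142)) = 1/((4*4 + 16)*(-142)) = 1/((16 + 16)*(-142)) = 1/(32*(-142)) = 1/(-4544) = -1/4544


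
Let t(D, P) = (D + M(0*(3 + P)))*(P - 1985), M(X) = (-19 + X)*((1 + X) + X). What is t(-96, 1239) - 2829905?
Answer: -2744115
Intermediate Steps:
M(X) = (1 + 2*X)*(-19 + X) (M(X) = (-19 + X)*(1 + 2*X) = (1 + 2*X)*(-19 + X))
t(D, P) = (-1985 + P)*(-19 + D) (t(D, P) = (D + (-19 - 0*(3 + P) + 2*(0*(3 + P))²))*(P - 1985) = (D + (-19 - 37*0 + 2*0²))*(-1985 + P) = (D + (-19 + 0 + 2*0))*(-1985 + P) = (D + (-19 + 0 + 0))*(-1985 + P) = (D - 19)*(-1985 + P) = (-19 + D)*(-1985 + P) = (-1985 + P)*(-19 + D))
t(-96, 1239) - 2829905 = (37715 - 1985*(-96) - 19*1239 - 96*1239) - 2829905 = (37715 + 190560 - 23541 - 118944) - 2829905 = 85790 - 2829905 = -2744115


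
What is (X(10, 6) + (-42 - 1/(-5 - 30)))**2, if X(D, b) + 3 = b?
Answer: 1860496/1225 ≈ 1518.8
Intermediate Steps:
X(D, b) = -3 + b
(X(10, 6) + (-42 - 1/(-5 - 30)))**2 = ((-3 + 6) + (-42 - 1/(-5 - 30)))**2 = (3 + (-42 - 1/(-35)))**2 = (3 + (-42 - 1*(-1/35)))**2 = (3 + (-42 + 1/35))**2 = (3 - 1469/35)**2 = (-1364/35)**2 = 1860496/1225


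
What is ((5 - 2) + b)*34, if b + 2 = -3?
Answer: -68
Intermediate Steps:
b = -5 (b = -2 - 3 = -5)
((5 - 2) + b)*34 = ((5 - 2) - 5)*34 = (3 - 5)*34 = -2*34 = -68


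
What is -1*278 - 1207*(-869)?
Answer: 1048605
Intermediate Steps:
-1*278 - 1207*(-869) = -278 + 1048883 = 1048605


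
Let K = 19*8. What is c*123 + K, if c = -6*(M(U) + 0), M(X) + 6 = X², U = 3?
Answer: -2062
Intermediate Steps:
M(X) = -6 + X²
K = 152
c = -18 (c = -6*((-6 + 3²) + 0) = -6*((-6 + 9) + 0) = -6*(3 + 0) = -6*3 = -18)
c*123 + K = -18*123 + 152 = -2214 + 152 = -2062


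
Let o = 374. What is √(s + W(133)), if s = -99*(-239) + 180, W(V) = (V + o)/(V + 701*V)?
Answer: √15182047622/798 ≈ 154.41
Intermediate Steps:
W(V) = (374 + V)/(702*V) (W(V) = (V + 374)/(V + 701*V) = (374 + V)/((702*V)) = (374 + V)*(1/(702*V)) = (374 + V)/(702*V))
s = 23841 (s = 23661 + 180 = 23841)
√(s + W(133)) = √(23841 + (1/702)*(374 + 133)/133) = √(23841 + (1/702)*(1/133)*507) = √(23841 + 13/2394) = √(57075367/2394) = √15182047622/798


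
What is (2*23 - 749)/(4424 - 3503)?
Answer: -703/921 ≈ -0.76330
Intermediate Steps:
(2*23 - 749)/(4424 - 3503) = (46 - 749)/921 = -703*1/921 = -703/921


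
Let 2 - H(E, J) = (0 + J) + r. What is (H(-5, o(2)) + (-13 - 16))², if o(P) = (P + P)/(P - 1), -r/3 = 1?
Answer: 784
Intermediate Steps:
r = -3 (r = -3*1 = -3)
o(P) = 2*P/(-1 + P) (o(P) = (2*P)/(-1 + P) = 2*P/(-1 + P))
H(E, J) = 5 - J (H(E, J) = 2 - ((0 + J) - 3) = 2 - (J - 3) = 2 - (-3 + J) = 2 + (3 - J) = 5 - J)
(H(-5, o(2)) + (-13 - 16))² = ((5 - 2*2/(-1 + 2)) + (-13 - 16))² = ((5 - 2*2/1) - 29)² = ((5 - 2*2) - 29)² = ((5 - 1*4) - 29)² = ((5 - 4) - 29)² = (1 - 29)² = (-28)² = 784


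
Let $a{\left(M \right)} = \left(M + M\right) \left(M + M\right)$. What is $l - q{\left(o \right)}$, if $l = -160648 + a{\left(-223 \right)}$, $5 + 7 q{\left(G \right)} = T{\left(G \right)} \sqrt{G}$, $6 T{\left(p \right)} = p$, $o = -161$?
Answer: $\frac{267881}{7} + \frac{23 i \sqrt{161}}{6} \approx 38269.0 + 48.64 i$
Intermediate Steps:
$T{\left(p \right)} = \frac{p}{6}$
$q{\left(G \right)} = - \frac{5}{7} + \frac{G^{\frac{3}{2}}}{42}$ ($q{\left(G \right)} = - \frac{5}{7} + \frac{\frac{G}{6} \sqrt{G}}{7} = - \frac{5}{7} + \frac{\frac{1}{6} G^{\frac{3}{2}}}{7} = - \frac{5}{7} + \frac{G^{\frac{3}{2}}}{42}$)
$a{\left(M \right)} = 4 M^{2}$ ($a{\left(M \right)} = 2 M 2 M = 4 M^{2}$)
$l = 38268$ ($l = -160648 + 4 \left(-223\right)^{2} = -160648 + 4 \cdot 49729 = -160648 + 198916 = 38268$)
$l - q{\left(o \right)} = 38268 - \left(- \frac{5}{7} + \frac{\left(-161\right)^{\frac{3}{2}}}{42}\right) = 38268 - \left(- \frac{5}{7} + \frac{\left(-161\right) i \sqrt{161}}{42}\right) = 38268 - \left(- \frac{5}{7} - \frac{23 i \sqrt{161}}{6}\right) = 38268 + \left(\frac{5}{7} + \frac{23 i \sqrt{161}}{6}\right) = \frac{267881}{7} + \frac{23 i \sqrt{161}}{6}$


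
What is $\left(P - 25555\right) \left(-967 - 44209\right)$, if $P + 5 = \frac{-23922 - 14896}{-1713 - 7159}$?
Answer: $\frac{1280341497794}{1109} \approx 1.1545 \cdot 10^{9}$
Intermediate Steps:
$P = - \frac{2771}{4436}$ ($P = -5 + \frac{-23922 - 14896}{-1713 - 7159} = -5 - \frac{38818}{-8872} = -5 - - \frac{19409}{4436} = -5 + \frac{19409}{4436} = - \frac{2771}{4436} \approx -0.62466$)
$\left(P - 25555\right) \left(-967 - 44209\right) = \left(- \frac{2771}{4436} - 25555\right) \left(-967 - 44209\right) = \left(- \frac{113364751}{4436}\right) \left(-45176\right) = \frac{1280341497794}{1109}$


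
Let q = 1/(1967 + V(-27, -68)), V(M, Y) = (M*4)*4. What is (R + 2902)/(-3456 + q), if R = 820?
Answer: -5713270/5304959 ≈ -1.0770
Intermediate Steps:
V(M, Y) = 16*M (V(M, Y) = (4*M)*4 = 16*M)
q = 1/1535 (q = 1/(1967 + 16*(-27)) = 1/(1967 - 432) = 1/1535 ≈ 0.00065147)
(R + 2902)/(-3456 + q) = (820 + 2902)/(-3456 + 1/1535) = 3722/(-5304959/1535) = 3722*(-1535/5304959) = -5713270/5304959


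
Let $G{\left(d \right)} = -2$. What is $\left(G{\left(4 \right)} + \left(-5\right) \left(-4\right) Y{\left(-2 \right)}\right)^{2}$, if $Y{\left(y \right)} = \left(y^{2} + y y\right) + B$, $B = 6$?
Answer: $77284$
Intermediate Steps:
$Y{\left(y \right)} = 6 + 2 y^{2}$ ($Y{\left(y \right)} = \left(y^{2} + y y\right) + 6 = \left(y^{2} + y^{2}\right) + 6 = 2 y^{2} + 6 = 6 + 2 y^{2}$)
$\left(G{\left(4 \right)} + \left(-5\right) \left(-4\right) Y{\left(-2 \right)}\right)^{2} = \left(-2 + \left(-5\right) \left(-4\right) \left(6 + 2 \left(-2\right)^{2}\right)\right)^{2} = \left(-2 + 20 \left(6 + 2 \cdot 4\right)\right)^{2} = \left(-2 + 20 \left(6 + 8\right)\right)^{2} = \left(-2 + 20 \cdot 14\right)^{2} = \left(-2 + 280\right)^{2} = 278^{2} = 77284$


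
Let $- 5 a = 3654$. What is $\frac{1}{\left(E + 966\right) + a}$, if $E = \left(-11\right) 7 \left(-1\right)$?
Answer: $\frac{5}{1561} \approx 0.0032031$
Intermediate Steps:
$a = - \frac{3654}{5}$ ($a = \left(- \frac{1}{5}\right) 3654 = - \frac{3654}{5} \approx -730.8$)
$E = 77$ ($E = \left(-77\right) \left(-1\right) = 77$)
$\frac{1}{\left(E + 966\right) + a} = \frac{1}{\left(77 + 966\right) - \frac{3654}{5}} = \frac{1}{1043 - \frac{3654}{5}} = \frac{1}{\frac{1561}{5}} = \frac{5}{1561}$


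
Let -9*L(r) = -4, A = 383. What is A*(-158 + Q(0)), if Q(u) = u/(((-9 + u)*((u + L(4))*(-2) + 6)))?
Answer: -60514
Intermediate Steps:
L(r) = 4/9 (L(r) = -1/9*(-4) = 4/9)
Q(u) = u/((-9 + u)*(46/9 - 2*u)) (Q(u) = u/(((-9 + u)*((u + 4/9)*(-2) + 6))) = u/(((-9 + u)*((4/9 + u)*(-2) + 6))) = u/(((-9 + u)*((-8/9 - 2*u) + 6))) = u/(((-9 + u)*(46/9 - 2*u))) = u*(1/((-9 + u)*(46/9 - 2*u))) = u/((-9 + u)*(46/9 - 2*u)))
A*(-158 + Q(0)) = 383*(-158 - 9*0/(414 - 208*0 + 18*0**2)) = 383*(-158 - 9*0/(414 + 0 + 18*0)) = 383*(-158 - 9*0/(414 + 0 + 0)) = 383*(-158 - 9*0/414) = 383*(-158 - 9*0*1/414) = 383*(-158 + 0) = 383*(-158) = -60514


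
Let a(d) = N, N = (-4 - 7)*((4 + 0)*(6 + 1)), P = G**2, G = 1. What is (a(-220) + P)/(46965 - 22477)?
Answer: -307/24488 ≈ -0.012537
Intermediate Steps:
P = 1 (P = 1**2 = 1)
N = -308 (N = -44*7 = -11*28 = -308)
a(d) = -308
(a(-220) + P)/(46965 - 22477) = (-308 + 1)/(46965 - 22477) = -307/24488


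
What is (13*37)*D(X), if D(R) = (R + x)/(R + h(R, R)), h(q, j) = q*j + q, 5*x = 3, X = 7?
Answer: 18278/315 ≈ 58.025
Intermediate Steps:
x = 3/5 (x = (1/5)*3 = 3/5 ≈ 0.60000)
h(q, j) = q + j*q (h(q, j) = j*q + q = q + j*q)
D(R) = (3/5 + R)/(R + R*(1 + R)) (D(R) = (R + 3/5)/(R + R*(1 + R)) = (3/5 + R)/(R + R*(1 + R)))
(13*37)*D(X) = (13*37)*((3/5 + 7)/(7*(2 + 7))) = 481*((1/7)*(38/5)/9) = 481*((1/7)*(1/9)*(38/5)) = 481*(38/315) = 18278/315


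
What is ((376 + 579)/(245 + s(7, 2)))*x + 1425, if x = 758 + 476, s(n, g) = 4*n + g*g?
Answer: 1573195/277 ≈ 5679.4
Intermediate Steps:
s(n, g) = g**2 + 4*n (s(n, g) = 4*n + g**2 = g**2 + 4*n)
x = 1234
((376 + 579)/(245 + s(7, 2)))*x + 1425 = ((376 + 579)/(245 + (2**2 + 4*7)))*1234 + 1425 = (955/(245 + (4 + 28)))*1234 + 1425 = (955/(245 + 32))*1234 + 1425 = (955/277)*1234 + 1425 = 1178470/277 + 1425 = 1573195/277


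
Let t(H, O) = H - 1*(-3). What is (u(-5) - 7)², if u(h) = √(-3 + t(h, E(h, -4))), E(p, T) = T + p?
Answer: (7 - I*√5)² ≈ 44.0 - 31.305*I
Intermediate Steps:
t(H, O) = 3 + H (t(H, O) = H + 3 = 3 + H)
u(h) = √h (u(h) = √(-3 + (3 + h)) = √h)
(u(-5) - 7)² = (√(-5) - 7)² = (I*√5 - 7)² = (-7 + I*√5)²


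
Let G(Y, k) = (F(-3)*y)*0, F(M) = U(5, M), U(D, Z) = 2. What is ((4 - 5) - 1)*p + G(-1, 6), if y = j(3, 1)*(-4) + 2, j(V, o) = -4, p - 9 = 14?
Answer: -46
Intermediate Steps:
p = 23 (p = 9 + 14 = 23)
F(M) = 2
y = 18 (y = -4*(-4) + 2 = 16 + 2 = 18)
G(Y, k) = 0 (G(Y, k) = (2*18)*0 = 36*0 = 0)
((4 - 5) - 1)*p + G(-1, 6) = ((4 - 5) - 1)*23 + 0 = (-1 - 1)*23 + 0 = -2*23 + 0 = -46 + 0 = -46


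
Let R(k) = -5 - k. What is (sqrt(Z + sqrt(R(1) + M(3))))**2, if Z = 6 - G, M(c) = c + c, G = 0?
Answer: 6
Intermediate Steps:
M(c) = 2*c
Z = 6 (Z = 6 - 1*0 = 6 + 0 = 6)
(sqrt(Z + sqrt(R(1) + M(3))))**2 = (sqrt(6 + sqrt((-5 - 1*1) + 2*3)))**2 = (sqrt(6 + sqrt((-5 - 1) + 6)))**2 = (sqrt(6 + sqrt(-6 + 6)))**2 = (sqrt(6 + sqrt(0)))**2 = (sqrt(6 + 0))**2 = (sqrt(6))**2 = 6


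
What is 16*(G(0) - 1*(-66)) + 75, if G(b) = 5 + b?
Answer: 1211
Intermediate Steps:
16*(G(0) - 1*(-66)) + 75 = 16*((5 + 0) - 1*(-66)) + 75 = 16*(5 + 66) + 75 = 16*71 + 75 = 1136 + 75 = 1211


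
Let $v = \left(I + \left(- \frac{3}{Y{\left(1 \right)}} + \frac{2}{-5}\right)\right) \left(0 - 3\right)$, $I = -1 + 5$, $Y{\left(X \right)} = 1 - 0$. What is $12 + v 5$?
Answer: $3$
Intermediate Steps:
$Y{\left(X \right)} = 1$ ($Y{\left(X \right)} = 1 + 0 = 1$)
$I = 4$
$v = - \frac{9}{5}$ ($v = \left(4 + \left(- \frac{3}{1} + \frac{2}{-5}\right)\right) \left(0 - 3\right) = \left(4 + \left(\left(-3\right) 1 + 2 \left(- \frac{1}{5}\right)\right)\right) \left(-3\right) = \left(4 - \frac{17}{5}\right) \left(-3\right) = \frac{3}{5} \left(-3\right) = - \frac{9}{5} \approx -1.8$)
$12 + v 5 = 12 - 9 = 3$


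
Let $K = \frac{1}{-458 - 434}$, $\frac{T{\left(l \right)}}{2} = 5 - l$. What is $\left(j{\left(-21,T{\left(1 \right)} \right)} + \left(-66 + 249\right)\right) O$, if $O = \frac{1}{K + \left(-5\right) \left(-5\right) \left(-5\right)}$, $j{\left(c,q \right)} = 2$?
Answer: $- \frac{165020}{111501} \approx -1.48$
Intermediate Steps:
$T{\left(l \right)} = 10 - 2 l$ ($T{\left(l \right)} = 2 \left(5 - l\right) = 10 - 2 l$)
$K = - \frac{1}{892}$ ($K = \frac{1}{-892} = - \frac{1}{892} \approx -0.0011211$)
$O = - \frac{892}{111501}$ ($O = \frac{1}{- \frac{1}{892} + \left(-5\right) \left(-5\right) \left(-5\right)} = \frac{1}{- \frac{1}{892} + 25 \left(-5\right)} = \frac{1}{- \frac{1}{892} - 125} = \frac{1}{- \frac{111501}{892}} = - \frac{892}{111501} \approx -0.0079999$)
$\left(j{\left(-21,T{\left(1 \right)} \right)} + \left(-66 + 249\right)\right) O = \left(2 + \left(-66 + 249\right)\right) \left(- \frac{892}{111501}\right) = \left(2 + 183\right) \left(- \frac{892}{111501}\right) = 185 \left(- \frac{892}{111501}\right) = - \frac{165020}{111501}$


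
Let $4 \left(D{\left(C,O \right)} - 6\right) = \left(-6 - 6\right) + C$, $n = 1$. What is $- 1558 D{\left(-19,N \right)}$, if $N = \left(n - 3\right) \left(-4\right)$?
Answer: $\frac{5453}{2} \approx 2726.5$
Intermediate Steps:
$N = 8$ ($N = \left(1 - 3\right) \left(-4\right) = \left(-2\right) \left(-4\right) = 8$)
$D{\left(C,O \right)} = 3 + \frac{C}{4}$ ($D{\left(C,O \right)} = 6 + \frac{\left(-6 - 6\right) + C}{4} = 6 + \frac{-12 + C}{4} = 6 + \left(-3 + \frac{C}{4}\right) = 3 + \frac{C}{4}$)
$- 1558 D{\left(-19,N \right)} = - 1558 \left(3 + \frac{1}{4} \left(-19\right)\right) = - 1558 \left(3 - \frac{19}{4}\right) = \left(-1558\right) \left(- \frac{7}{4}\right) = \frac{5453}{2}$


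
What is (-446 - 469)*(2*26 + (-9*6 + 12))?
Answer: -9150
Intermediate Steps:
(-446 - 469)*(2*26 + (-9*6 + 12)) = -915*(52 + (-54 + 12)) = -915*(52 - 42) = -915*10 = -9150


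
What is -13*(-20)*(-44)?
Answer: -11440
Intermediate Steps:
-13*(-20)*(-44) = 260*(-44) = -11440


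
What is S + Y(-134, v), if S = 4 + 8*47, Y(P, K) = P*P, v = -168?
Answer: 18336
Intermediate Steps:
Y(P, K) = P**2
S = 380 (S = 4 + 376 = 380)
S + Y(-134, v) = 380 + (-134)**2 = 380 + 17956 = 18336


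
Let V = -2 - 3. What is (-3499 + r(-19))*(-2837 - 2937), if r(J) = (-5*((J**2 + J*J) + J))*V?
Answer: -81274824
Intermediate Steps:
V = -5
r(J) = 25*J + 50*J**2 (r(J) = -5*((J**2 + J*J) + J)*(-5) = -5*((J**2 + J**2) + J)*(-5) = -5*(2*J**2 + J)*(-5) = -5*(J + 2*J**2)*(-5) = (-10*J**2 - 5*J)*(-5) = 25*J + 50*J**2)
(-3499 + r(-19))*(-2837 - 2937) = (-3499 + 25*(-19)*(1 + 2*(-19)))*(-2837 - 2937) = (-3499 + 25*(-19)*(1 - 38))*(-5774) = (-3499 + 25*(-19)*(-37))*(-5774) = (-3499 + 17575)*(-5774) = 14076*(-5774) = -81274824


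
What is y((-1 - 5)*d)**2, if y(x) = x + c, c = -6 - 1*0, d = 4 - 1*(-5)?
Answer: 3600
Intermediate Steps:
d = 9 (d = 4 + 5 = 9)
c = -6 (c = -6 + 0 = -6)
y(x) = -6 + x (y(x) = x - 6 = -6 + x)
y((-1 - 5)*d)**2 = (-6 + (-1 - 5)*9)**2 = (-6 - 6*9)**2 = (-6 - 54)**2 = (-60)**2 = 3600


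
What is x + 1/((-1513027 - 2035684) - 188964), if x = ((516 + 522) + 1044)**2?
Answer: 16201789526699/3737675 ≈ 4.3347e+6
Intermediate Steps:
x = 4334724 (x = (1038 + 1044)**2 = 2082**2 = 4334724)
x + 1/((-1513027 - 2035684) - 188964) = 4334724 + 1/((-1513027 - 2035684) - 188964) = 4334724 + 1/(-3548711 - 188964) = 4334724 + 1/(-3737675) = 4334724 - 1/3737675 = 16201789526699/3737675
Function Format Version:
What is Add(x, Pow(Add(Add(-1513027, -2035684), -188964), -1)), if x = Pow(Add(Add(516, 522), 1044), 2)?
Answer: Rational(16201789526699, 3737675) ≈ 4.3347e+6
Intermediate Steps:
x = 4334724 (x = Pow(Add(1038, 1044), 2) = Pow(2082, 2) = 4334724)
Add(x, Pow(Add(Add(-1513027, -2035684), -188964), -1)) = Add(4334724, Pow(Add(Add(-1513027, -2035684), -188964), -1)) = Add(4334724, Pow(Add(-3548711, -188964), -1)) = Add(4334724, Pow(-3737675, -1)) = Add(4334724, Rational(-1, 3737675)) = Rational(16201789526699, 3737675)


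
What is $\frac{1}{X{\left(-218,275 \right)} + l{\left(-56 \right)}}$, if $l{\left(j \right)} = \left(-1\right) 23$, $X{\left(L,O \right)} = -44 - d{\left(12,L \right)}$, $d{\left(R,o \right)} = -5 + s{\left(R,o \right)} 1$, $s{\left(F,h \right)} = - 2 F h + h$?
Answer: $- \frac{1}{5076} \approx -0.00019701$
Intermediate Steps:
$s{\left(F,h \right)} = h - 2 F h$ ($s{\left(F,h \right)} = - 2 F h + h = h - 2 F h$)
$d{\left(R,o \right)} = -5 + o \left(1 - 2 R\right)$ ($d{\left(R,o \right)} = -5 + o \left(1 - 2 R\right) 1 = -5 + o \left(1 - 2 R\right)$)
$X{\left(L,O \right)} = -39 + 23 L$ ($X{\left(L,O \right)} = -44 - \left(-5 + L - 24 L\right) = -44 - \left(-5 - 23 L\right) = -44 + \left(5 + 23 L\right) = -39 + 23 L$)
$l{\left(j \right)} = -23$
$\frac{1}{X{\left(-218,275 \right)} + l{\left(-56 \right)}} = \frac{1}{\left(-39 + 23 \left(-218\right)\right) - 23} = \frac{1}{\left(-39 - 5014\right) - 23} = \frac{1}{-5053 - 23} = \frac{1}{-5076} = - \frac{1}{5076}$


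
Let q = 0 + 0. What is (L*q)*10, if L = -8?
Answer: 0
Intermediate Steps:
q = 0
(L*q)*10 = -8*0*10 = 0*10 = 0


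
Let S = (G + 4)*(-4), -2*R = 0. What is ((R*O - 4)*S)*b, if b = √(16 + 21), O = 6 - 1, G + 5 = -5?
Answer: -96*√37 ≈ -583.95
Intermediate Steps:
G = -10 (G = -5 - 5 = -10)
R = 0 (R = -½*0 = 0)
O = 5
S = 24 (S = (-10 + 4)*(-4) = -6*(-4) = 24)
b = √37 ≈ 6.0828
((R*O - 4)*S)*b = ((0*5 - 4)*24)*√37 = ((0 - 4)*24)*√37 = (-4*24)*√37 = -96*√37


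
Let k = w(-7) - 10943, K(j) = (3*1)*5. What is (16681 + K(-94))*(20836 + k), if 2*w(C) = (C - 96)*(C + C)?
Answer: 177211344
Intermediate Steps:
w(C) = C*(-96 + C) (w(C) = ((C - 96)*(C + C))/2 = ((-96 + C)*(2*C))/2 = (2*C*(-96 + C))/2 = C*(-96 + C))
K(j) = 15 (K(j) = 3*5 = 15)
k = -10222 (k = -7*(-96 - 7) - 10943 = -7*(-103) - 10943 = 721 - 10943 = -10222)
(16681 + K(-94))*(20836 + k) = (16681 + 15)*(20836 - 10222) = 16696*10614 = 177211344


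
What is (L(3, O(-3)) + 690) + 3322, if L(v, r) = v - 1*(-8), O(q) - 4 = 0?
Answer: 4023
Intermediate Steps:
O(q) = 4 (O(q) = 4 + 0 = 4)
L(v, r) = 8 + v (L(v, r) = v + 8 = 8 + v)
(L(3, O(-3)) + 690) + 3322 = ((8 + 3) + 690) + 3322 = (11 + 690) + 3322 = 701 + 3322 = 4023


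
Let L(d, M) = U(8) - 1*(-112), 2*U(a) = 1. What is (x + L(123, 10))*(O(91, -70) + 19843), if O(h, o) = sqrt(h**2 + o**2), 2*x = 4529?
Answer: 47166811 + 16639*sqrt(269) ≈ 4.7440e+7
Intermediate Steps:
x = 4529/2 (x = (1/2)*4529 = 4529/2 ≈ 2264.5)
U(a) = 1/2 (U(a) = (1/2)*1 = 1/2)
L(d, M) = 225/2 (L(d, M) = 1/2 - 1*(-112) = 1/2 + 112 = 225/2)
(x + L(123, 10))*(O(91, -70) + 19843) = (4529/2 + 225/2)*(sqrt(91**2 + (-70)**2) + 19843) = 2377*(sqrt(8281 + 4900) + 19843) = 2377*(sqrt(13181) + 19843) = 2377*(7*sqrt(269) + 19843) = 2377*(19843 + 7*sqrt(269)) = 47166811 + 16639*sqrt(269)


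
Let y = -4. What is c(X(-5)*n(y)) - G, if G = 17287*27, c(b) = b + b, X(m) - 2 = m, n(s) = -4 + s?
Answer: -466701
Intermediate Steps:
X(m) = 2 + m
c(b) = 2*b
G = 466749
c(X(-5)*n(y)) - G = 2*((2 - 5)*(-4 - 4)) - 1*466749 = 2*(-3*(-8)) - 466749 = 2*24 - 466749 = 48 - 466749 = -466701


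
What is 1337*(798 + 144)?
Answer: 1259454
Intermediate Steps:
1337*(798 + 144) = 1337*942 = 1259454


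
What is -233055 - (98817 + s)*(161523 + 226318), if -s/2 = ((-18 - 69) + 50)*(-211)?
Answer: -32269767778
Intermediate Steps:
s = -15614 (s = -2*((-18 - 69) + 50)*(-211) = -2*(-87 + 50)*(-211) = -(-74)*(-211) = -2*7807 = -15614)
-233055 - (98817 + s)*(161523 + 226318) = -233055 - (98817 - 15614)*(161523 + 226318) = -233055 - 83203*387841 = -233055 - 1*32269534723 = -233055 - 32269534723 = -32269767778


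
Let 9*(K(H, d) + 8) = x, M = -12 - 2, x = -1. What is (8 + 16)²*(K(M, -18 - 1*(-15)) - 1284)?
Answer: -744256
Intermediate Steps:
M = -14
K(H, d) = -73/9 (K(H, d) = -8 + (⅑)*(-1) = -8 - ⅑ = -73/9)
(8 + 16)²*(K(M, -18 - 1*(-15)) - 1284) = (8 + 16)²*(-73/9 - 1284) = 24²*(-11629/9) = 576*(-11629/9) = -744256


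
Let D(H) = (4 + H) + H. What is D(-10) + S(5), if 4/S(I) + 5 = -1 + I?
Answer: -20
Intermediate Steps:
D(H) = 4 + 2*H
S(I) = 4/(-6 + I) (S(I) = 4/(-5 + (-1 + I)) = 4/(-6 + I))
D(-10) + S(5) = (4 + 2*(-10)) + 4/(-6 + 5) = (4 - 20) + 4/(-1) = -16 + 4*(-1) = -16 - 4 = -20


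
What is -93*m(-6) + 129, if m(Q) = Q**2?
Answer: -3219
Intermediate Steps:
-93*m(-6) + 129 = -93*(-6)**2 + 129 = -93*36 + 129 = -3348 + 129 = -3219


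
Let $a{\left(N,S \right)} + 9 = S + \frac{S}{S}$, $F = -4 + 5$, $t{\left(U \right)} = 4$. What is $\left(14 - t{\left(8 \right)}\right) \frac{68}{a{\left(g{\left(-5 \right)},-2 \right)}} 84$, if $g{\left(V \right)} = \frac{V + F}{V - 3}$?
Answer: $-5712$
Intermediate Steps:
$F = 1$
$g{\left(V \right)} = \frac{1 + V}{-3 + V}$ ($g{\left(V \right)} = \frac{V + 1}{V - 3} = \frac{1 + V}{-3 + V}$)
$a{\left(N,S \right)} = -8 + S$ ($a{\left(N,S \right)} = -9 + \left(S + \frac{S}{S}\right) = -9 + \left(S + 1\right) = -9 + \left(1 + S\right) = -8 + S$)
$\left(14 - t{\left(8 \right)}\right) \frac{68}{a{\left(g{\left(-5 \right)},-2 \right)}} 84 = \left(14 - 4\right) \frac{68}{-8 - 2} \cdot 84 = \left(14 - 4\right) \frac{68}{-10} \cdot 84 = 10 \cdot 68 \left(- \frac{1}{10}\right) 84 = 10 \left(- \frac{34}{5}\right) 84 = \left(-68\right) 84 = -5712$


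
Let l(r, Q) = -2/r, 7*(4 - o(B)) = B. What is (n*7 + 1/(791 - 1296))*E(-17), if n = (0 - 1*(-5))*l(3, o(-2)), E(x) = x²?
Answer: -10217017/1515 ≈ -6743.9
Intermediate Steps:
o(B) = 4 - B/7
n = -10/3 (n = (0 - 1*(-5))*(-2/3) = (0 + 5)*(-2*⅓) = 5*(-⅔) = -10/3 ≈ -3.3333)
(n*7 + 1/(791 - 1296))*E(-17) = (-10/3*7 + 1/(791 - 1296))*(-17)² = (-70/3 + 1/(-505))*289 = (-70/3 - 1/505)*289 = -35353/1515*289 = -10217017/1515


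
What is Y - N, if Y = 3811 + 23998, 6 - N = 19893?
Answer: 47696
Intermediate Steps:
N = -19887 (N = 6 - 1*19893 = 6 - 19893 = -19887)
Y = 27809
Y - N = 27809 - 1*(-19887) = 27809 + 19887 = 47696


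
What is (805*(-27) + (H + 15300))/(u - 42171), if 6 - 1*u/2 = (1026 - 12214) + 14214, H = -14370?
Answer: 20805/48211 ≈ 0.43154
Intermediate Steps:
u = -6040 (u = 12 - 2*((1026 - 12214) + 14214) = 12 - 2*(-11188 + 14214) = 12 - 2*3026 = 12 - 6052 = -6040)
(805*(-27) + (H + 15300))/(u - 42171) = (805*(-27) + (-14370 + 15300))/(-6040 - 42171) = (-21735 + 930)/(-48211) = -20805*(-1/48211) = 20805/48211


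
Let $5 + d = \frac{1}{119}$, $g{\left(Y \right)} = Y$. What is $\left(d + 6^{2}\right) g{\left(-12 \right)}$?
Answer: $- \frac{44280}{119} \approx -372.1$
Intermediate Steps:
$d = - \frac{594}{119}$ ($d = -5 + \frac{1}{119} = - \frac{594}{119} \approx -4.9916$)
$\left(d + 6^{2}\right) g{\left(-12 \right)} = \left(- \frac{594}{119} + 6^{2}\right) \left(-12\right) = \left(- \frac{594}{119} + 36\right) \left(-12\right) = \frac{3690}{119} \left(-12\right) = - \frac{44280}{119}$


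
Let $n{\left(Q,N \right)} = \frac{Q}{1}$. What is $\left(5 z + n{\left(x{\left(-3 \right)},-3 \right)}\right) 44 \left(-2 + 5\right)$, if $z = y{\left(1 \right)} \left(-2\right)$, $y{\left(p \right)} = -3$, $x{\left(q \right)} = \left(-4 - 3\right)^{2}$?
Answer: $10428$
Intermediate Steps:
$x{\left(q \right)} = 49$ ($x{\left(q \right)} = \left(-7\right)^{2} = 49$)
$n{\left(Q,N \right)} = Q$ ($n{\left(Q,N \right)} = Q 1 = Q$)
$z = 6$ ($z = \left(-3\right) \left(-2\right) = 6$)
$\left(5 z + n{\left(x{\left(-3 \right)},-3 \right)}\right) 44 \left(-2 + 5\right) = \left(5 \cdot 6 + 49\right) 44 \left(-2 + 5\right) = \left(30 + 49\right) 44 \cdot 3 = 79 \cdot 44 \cdot 3 = 3476 \cdot 3 = 10428$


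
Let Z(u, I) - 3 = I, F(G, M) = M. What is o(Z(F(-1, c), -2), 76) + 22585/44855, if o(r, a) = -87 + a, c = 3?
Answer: -94164/8971 ≈ -10.496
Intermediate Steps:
Z(u, I) = 3 + I
o(Z(F(-1, c), -2), 76) + 22585/44855 = (-87 + 76) + 22585/44855 = -11 + 22585*(1/44855) = -11 + 4517/8971 = -94164/8971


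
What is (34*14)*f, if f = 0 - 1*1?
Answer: -476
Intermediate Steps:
f = -1 (f = 0 - 1 = -1)
(34*14)*f = (34*14)*(-1) = 476*(-1) = -476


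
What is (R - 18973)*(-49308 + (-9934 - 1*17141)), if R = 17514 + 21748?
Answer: -1549734687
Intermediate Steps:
R = 39262
(R - 18973)*(-49308 + (-9934 - 1*17141)) = (39262 - 18973)*(-49308 + (-9934 - 1*17141)) = 20289*(-49308 + (-9934 - 17141)) = 20289*(-49308 - 27075) = 20289*(-76383) = -1549734687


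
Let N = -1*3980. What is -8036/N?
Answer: 2009/995 ≈ 2.0191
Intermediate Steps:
N = -3980
-8036/N = -8036/(-3980) = -8036*(-1/3980) = 2009/995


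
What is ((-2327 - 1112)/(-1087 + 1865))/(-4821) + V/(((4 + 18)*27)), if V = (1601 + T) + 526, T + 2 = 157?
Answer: 1426871147/371323062 ≈ 3.8427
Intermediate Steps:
T = 155 (T = -2 + 157 = 155)
V = 2282 (V = (1601 + 155) + 526 = 1756 + 526 = 2282)
((-2327 - 1112)/(-1087 + 1865))/(-4821) + V/(((4 + 18)*27)) = ((-2327 - 1112)/(-1087 + 1865))/(-4821) + 2282/(((4 + 18)*27)) = -3439/778*(-1/4821) + 2282/((22*27)) = -3439*1/778*(-1/4821) + 2282/594 = -3439/778*(-1/4821) + 2282*(1/594) = 3439/3750738 + 1141/297 = 1426871147/371323062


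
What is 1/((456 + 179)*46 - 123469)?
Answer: -1/94259 ≈ -1.0609e-5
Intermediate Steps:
1/((456 + 179)*46 - 123469) = 1/(635*46 - 123469) = 1/(29210 - 123469) = 1/(-94259) = -1/94259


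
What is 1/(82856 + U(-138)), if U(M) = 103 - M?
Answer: 1/83097 ≈ 1.2034e-5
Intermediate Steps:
1/(82856 + U(-138)) = 1/(82856 + (103 - 1*(-138))) = 1/(82856 + (103 + 138)) = 1/(82856 + 241) = 1/83097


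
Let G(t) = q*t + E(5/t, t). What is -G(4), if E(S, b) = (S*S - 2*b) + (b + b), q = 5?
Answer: -345/16 ≈ -21.563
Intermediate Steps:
E(S, b) = S² (E(S, b) = (S² - 2*b) + 2*b = S²)
G(t) = 5*t + 25/t² (G(t) = 5*t + (5/t)² = 5*t + 25/t²)
-G(4) = -(5*4 + 25/4²) = -(20 + 25*(1/16)) = -(20 + 25/16) = -1*345/16 = -345/16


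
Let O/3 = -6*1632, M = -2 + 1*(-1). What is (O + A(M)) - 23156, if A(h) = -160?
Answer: -52692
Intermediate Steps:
M = -3 (M = -2 - 1 = -3)
O = -29376 (O = 3*(-6*1632) = 3*(-9792) = -29376)
(O + A(M)) - 23156 = (-29376 - 160) - 23156 = -29536 - 23156 = -52692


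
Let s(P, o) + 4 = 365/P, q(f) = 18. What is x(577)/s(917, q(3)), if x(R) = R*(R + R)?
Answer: -610591786/3303 ≈ -1.8486e+5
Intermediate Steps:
x(R) = 2*R**2 (x(R) = R*(2*R) = 2*R**2)
s(P, o) = -4 + 365/P
x(577)/s(917, q(3)) = (2*577**2)/(-4 + 365/917) = (2*332929)/(-4 + 365*(1/917)) = 665858/(-4 + 365/917) = 665858/(-3303/917) = 665858*(-917/3303) = -610591786/3303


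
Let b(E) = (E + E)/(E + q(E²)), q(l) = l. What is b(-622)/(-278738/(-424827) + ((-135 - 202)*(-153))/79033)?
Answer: -438893494/178320374457 ≈ -0.0024613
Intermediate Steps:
b(E) = 2*E/(E + E²) (b(E) = (E + E)/(E + E²) = (2*E)/(E + E²) = 2*E/(E + E²))
b(-622)/(-278738/(-424827) + ((-135 - 202)*(-153))/79033) = (2/(1 - 622))/(-278738/(-424827) + ((-135 - 202)*(-153))/79033) = (2/(-621))/(-278738*(-1/424827) - 337*(-153)*(1/79033)) = (2*(-1/621))/(278738/424827 + 51561*(1/79033)) = -2/(621*(278738/424827 + 3033/4649)) = -2/(621*2584353253/1975020723) = -2/621*1975020723/2584353253 = -438893494/178320374457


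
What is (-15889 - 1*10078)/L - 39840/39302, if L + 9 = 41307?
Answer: -1332933677/811546998 ≈ -1.6425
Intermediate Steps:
L = 41298 (L = -9 + 41307 = 41298)
(-15889 - 1*10078)/L - 39840/39302 = (-15889 - 1*10078)/41298 - 39840/39302 = (-15889 - 10078)*(1/41298) - 39840*1/39302 = -25967*1/41298 - 19920/19651 = -25967/41298 - 19920/19651 = -1332933677/811546998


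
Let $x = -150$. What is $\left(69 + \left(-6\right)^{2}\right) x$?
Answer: $-15750$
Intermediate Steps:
$\left(69 + \left(-6\right)^{2}\right) x = \left(69 + \left(-6\right)^{2}\right) \left(-150\right) = \left(69 + 36\right) \left(-150\right) = 105 \left(-150\right) = -15750$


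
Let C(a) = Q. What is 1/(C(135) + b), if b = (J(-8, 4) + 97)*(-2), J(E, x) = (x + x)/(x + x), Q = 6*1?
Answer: -1/190 ≈ -0.0052632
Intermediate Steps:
Q = 6
J(E, x) = 1 (J(E, x) = (2*x)/((2*x)) = (2*x)*(1/(2*x)) = 1)
C(a) = 6
b = -196 (b = (1 + 97)*(-2) = 98*(-2) = -196)
1/(C(135) + b) = 1/(6 - 196) = 1/(-190) = -1/190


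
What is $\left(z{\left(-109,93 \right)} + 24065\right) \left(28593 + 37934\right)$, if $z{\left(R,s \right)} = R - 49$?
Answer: $1590460989$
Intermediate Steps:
$z{\left(R,s \right)} = -49 + R$ ($z{\left(R,s \right)} = R - 49 = -49 + R$)
$\left(z{\left(-109,93 \right)} + 24065\right) \left(28593 + 37934\right) = \left(\left(-49 - 109\right) + 24065\right) \left(28593 + 37934\right) = \left(-158 + 24065\right) 66527 = 23907 \cdot 66527 = 1590460989$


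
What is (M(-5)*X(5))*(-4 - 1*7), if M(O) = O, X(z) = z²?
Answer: 1375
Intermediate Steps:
(M(-5)*X(5))*(-4 - 1*7) = (-5*5²)*(-4 - 1*7) = (-5*25)*(-4 - 7) = -125*(-11) = 1375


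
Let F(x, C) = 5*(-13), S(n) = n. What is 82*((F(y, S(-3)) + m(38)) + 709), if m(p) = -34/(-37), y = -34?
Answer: 1956684/37 ≈ 52883.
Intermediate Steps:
m(p) = 34/37 (m(p) = -34*(-1/37) = 34/37)
F(x, C) = -65
82*((F(y, S(-3)) + m(38)) + 709) = 82*((-65 + 34/37) + 709) = 82*(-2371/37 + 709) = 82*(23862/37) = 1956684/37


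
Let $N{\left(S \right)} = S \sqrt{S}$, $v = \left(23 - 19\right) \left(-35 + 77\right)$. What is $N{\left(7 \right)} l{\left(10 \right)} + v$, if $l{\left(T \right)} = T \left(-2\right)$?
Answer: $168 - 140 \sqrt{7} \approx -202.41$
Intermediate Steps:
$l{\left(T \right)} = - 2 T$
$v = 168$ ($v = 4 \cdot 42 = 168$)
$N{\left(S \right)} = S^{\frac{3}{2}}$
$N{\left(7 \right)} l{\left(10 \right)} + v = 7^{\frac{3}{2}} \left(\left(-2\right) 10\right) + 168 = 7 \sqrt{7} \left(-20\right) + 168 = - 140 \sqrt{7} + 168 = 168 - 140 \sqrt{7}$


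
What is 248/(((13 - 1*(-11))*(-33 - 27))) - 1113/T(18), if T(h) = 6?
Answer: -33421/180 ≈ -185.67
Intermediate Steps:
248/(((13 - 1*(-11))*(-33 - 27))) - 1113/T(18) = 248/(((13 - 1*(-11))*(-33 - 27))) - 1113/6 = 248/(((13 + 11)*(-60))) - 1113*⅙ = 248/((24*(-60))) - 371/2 = 248/(-1440) - 371/2 = 248*(-1/1440) - 371/2 = -31/180 - 371/2 = -33421/180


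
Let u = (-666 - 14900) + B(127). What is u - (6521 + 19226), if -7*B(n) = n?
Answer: -289318/7 ≈ -41331.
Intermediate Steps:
B(n) = -n/7
u = -109089/7 (u = (-666 - 14900) - ⅐*127 = -15566 - 127/7 = -109089/7 ≈ -15584.)
u - (6521 + 19226) = -109089/7 - (6521 + 19226) = -109089/7 - 1*25747 = -109089/7 - 25747 = -289318/7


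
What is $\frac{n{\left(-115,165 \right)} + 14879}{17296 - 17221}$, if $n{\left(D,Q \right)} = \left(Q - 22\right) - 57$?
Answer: $\frac{2993}{15} \approx 199.53$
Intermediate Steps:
$n{\left(D,Q \right)} = -79 + Q$ ($n{\left(D,Q \right)} = \left(-22 + Q\right) - 57 = -79 + Q$)
$\frac{n{\left(-115,165 \right)} + 14879}{17296 - 17221} = \frac{\left(-79 + 165\right) + 14879}{17296 - 17221} = \frac{86 + 14879}{75} = 14965 \cdot \frac{1}{75} = \frac{2993}{15}$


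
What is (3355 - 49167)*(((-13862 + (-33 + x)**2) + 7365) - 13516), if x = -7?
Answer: 843536356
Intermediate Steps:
(3355 - 49167)*(((-13862 + (-33 + x)**2) + 7365) - 13516) = (3355 - 49167)*(((-13862 + (-33 - 7)**2) + 7365) - 13516) = -45812*(((-13862 + (-40)**2) + 7365) - 13516) = -45812*(((-13862 + 1600) + 7365) - 13516) = -45812*((-12262 + 7365) - 13516) = -45812*(-4897 - 13516) = -45812*(-18413) = 843536356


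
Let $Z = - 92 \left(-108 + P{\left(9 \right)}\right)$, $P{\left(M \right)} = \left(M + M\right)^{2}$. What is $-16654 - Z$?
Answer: $3218$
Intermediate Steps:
$P{\left(M \right)} = 4 M^{2}$ ($P{\left(M \right)} = \left(2 M\right)^{2} = 4 M^{2}$)
$Z = -19872$ ($Z = - 92 \left(-108 + 4 \cdot 9^{2}\right) = - 92 \left(-108 + 4 \cdot 81\right) = - 92 \left(-108 + 324\right) = \left(-92\right) 216 = -19872$)
$-16654 - Z = -16654 - -19872 = -16654 + 19872 = 3218$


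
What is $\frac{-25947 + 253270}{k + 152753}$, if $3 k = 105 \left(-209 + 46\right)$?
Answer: $\frac{227323}{147048} \approx 1.5459$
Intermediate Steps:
$k = -5705$ ($k = \frac{105 \left(-209 + 46\right)}{3} = \frac{105 \left(-163\right)}{3} = \frac{1}{3} \left(-17115\right) = -5705$)
$\frac{-25947 + 253270}{k + 152753} = \frac{-25947 + 253270}{-5705 + 152753} = \frac{227323}{147048}$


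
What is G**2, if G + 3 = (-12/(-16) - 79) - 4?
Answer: 116281/16 ≈ 7267.6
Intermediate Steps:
G = -341/4 (G = -3 + ((-12/(-16) - 79) - 4) = -3 + ((-12*(-1/16) - 79) - 4) = -3 + ((3/4 - 79) - 4) = -3 + (-313/4 - 4) = -3 - 329/4 = -341/4 ≈ -85.250)
G**2 = (-341/4)**2 = 116281/16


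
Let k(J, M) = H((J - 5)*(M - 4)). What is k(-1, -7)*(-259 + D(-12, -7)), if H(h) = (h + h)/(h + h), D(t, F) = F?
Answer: -266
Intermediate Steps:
H(h) = 1 (H(h) = (2*h)/((2*h)) = (2*h)*(1/(2*h)) = 1)
k(J, M) = 1
k(-1, -7)*(-259 + D(-12, -7)) = 1*(-259 - 7) = 1*(-266) = -266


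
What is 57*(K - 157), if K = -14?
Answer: -9747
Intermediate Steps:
57*(K - 157) = 57*(-14 - 157) = 57*(-171) = -9747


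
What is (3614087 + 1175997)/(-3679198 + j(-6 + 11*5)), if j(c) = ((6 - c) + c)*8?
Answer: -2395042/1839575 ≈ -1.3020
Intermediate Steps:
j(c) = 48 (j(c) = 6*8 = 48)
(3614087 + 1175997)/(-3679198 + j(-6 + 11*5)) = (3614087 + 1175997)/(-3679198 + 48) = 4790084/(-3679150) = 4790084*(-1/3679150) = -2395042/1839575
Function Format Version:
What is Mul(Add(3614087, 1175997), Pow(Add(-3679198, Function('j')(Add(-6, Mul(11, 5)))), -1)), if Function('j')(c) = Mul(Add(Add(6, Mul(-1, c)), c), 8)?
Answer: Rational(-2395042, 1839575) ≈ -1.3020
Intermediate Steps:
Function('j')(c) = 48 (Function('j')(c) = Mul(6, 8) = 48)
Mul(Add(3614087, 1175997), Pow(Add(-3679198, Function('j')(Add(-6, Mul(11, 5)))), -1)) = Mul(Add(3614087, 1175997), Pow(Add(-3679198, 48), -1)) = Mul(4790084, Pow(-3679150, -1)) = Mul(4790084, Rational(-1, 3679150)) = Rational(-2395042, 1839575)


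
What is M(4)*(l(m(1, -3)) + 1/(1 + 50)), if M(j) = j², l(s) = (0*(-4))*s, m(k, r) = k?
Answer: 16/51 ≈ 0.31373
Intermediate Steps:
l(s) = 0 (l(s) = 0*s = 0)
M(4)*(l(m(1, -3)) + 1/(1 + 50)) = 4²*(0 + 1/(1 + 50)) = 16*(0 + 1/51) = 16*(1/51) = 16/51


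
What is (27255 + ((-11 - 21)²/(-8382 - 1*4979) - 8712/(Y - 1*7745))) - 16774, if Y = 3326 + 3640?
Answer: 109204146675/10408219 ≈ 10492.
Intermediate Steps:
Y = 6966
(27255 + ((-11 - 21)²/(-8382 - 1*4979) - 8712/(Y - 1*7745))) - 16774 = (27255 + ((-11 - 21)²/(-8382 - 1*4979) - 8712/(6966 - 1*7745))) - 16774 = (27255 + ((-32)²/(-8382 - 4979) - 8712/(6966 - 7745))) - 16774 = (27255 + (1024/(-13361) - 8712/(-779))) - 16774 = (27255 + (1024*(-1/13361) - 8712*(-1/779))) - 16774 = (27255 + (-1024/13361 + 8712/779)) - 16774 = (27255 + 115603336/10408219) - 16774 = 283791612181/10408219 - 16774 = 109204146675/10408219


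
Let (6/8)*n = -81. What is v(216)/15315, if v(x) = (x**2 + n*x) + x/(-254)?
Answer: 987516/648335 ≈ 1.5232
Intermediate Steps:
n = -108 (n = (4/3)*(-81) = -108)
v(x) = x**2 - 27433*x/254 (v(x) = (x**2 - 108*x) + x/(-254) = (x**2 - 108*x) + x*(-1/254) = (x**2 - 108*x) - x/254 = x**2 - 27433*x/254)
v(216)/15315 = ((1/254)*216*(-27433 + 254*216))/15315 = ((1/254)*216*(-27433 + 54864))*(1/15315) = ((1/254)*216*27431)*(1/15315) = (2962548/127)*(1/15315) = 987516/648335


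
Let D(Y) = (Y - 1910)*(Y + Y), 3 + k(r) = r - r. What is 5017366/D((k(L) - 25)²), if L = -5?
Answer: -2508683/882784 ≈ -2.8418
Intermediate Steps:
k(r) = -3 (k(r) = -3 + (r - r) = -3 + 0 = -3)
D(Y) = 2*Y*(-1910 + Y) (D(Y) = (-1910 + Y)*(2*Y) = 2*Y*(-1910 + Y))
5017366/D((k(L) - 25)²) = 5017366/((2*(-3 - 25)²*(-1910 + (-3 - 25)²))) = 5017366/((2*(-28)²*(-1910 + (-28)²))) = 5017366/((2*784*(-1910 + 784))) = 5017366/((2*784*(-1126))) = 5017366/(-1765568) = 5017366*(-1/1765568) = -2508683/882784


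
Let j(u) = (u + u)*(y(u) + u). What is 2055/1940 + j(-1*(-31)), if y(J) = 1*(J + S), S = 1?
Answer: 1515939/388 ≈ 3907.1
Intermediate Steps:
y(J) = 1 + J (y(J) = 1*(J + 1) = 1*(1 + J) = 1 + J)
j(u) = 2*u*(1 + 2*u) (j(u) = (u + u)*((1 + u) + u) = (2*u)*(1 + 2*u) = 2*u*(1 + 2*u))
2055/1940 + j(-1*(-31)) = 2055/1940 + 2*(-1*(-31))*(1 + 2*(-1*(-31))) = 2055*(1/1940) + 2*31*(1 + 2*31) = 411/388 + 2*31*(1 + 62) = 411/388 + 2*31*63 = 411/388 + 3906 = 1515939/388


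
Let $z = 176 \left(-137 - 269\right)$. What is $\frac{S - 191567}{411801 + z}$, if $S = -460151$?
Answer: $- \frac{651718}{340345} \approx -1.9149$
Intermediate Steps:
$z = -71456$ ($z = 176 \left(-406\right) = -71456$)
$\frac{S - 191567}{411801 + z} = \frac{-460151 - 191567}{411801 - 71456} = - \frac{651718}{340345}$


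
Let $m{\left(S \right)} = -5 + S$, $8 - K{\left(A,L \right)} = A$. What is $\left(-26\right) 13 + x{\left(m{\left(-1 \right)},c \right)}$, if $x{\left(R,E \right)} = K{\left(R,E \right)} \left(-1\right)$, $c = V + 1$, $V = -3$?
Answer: $-352$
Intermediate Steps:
$c = -2$ ($c = -3 + 1 = -2$)
$K{\left(A,L \right)} = 8 - A$
$x{\left(R,E \right)} = -8 + R$ ($x{\left(R,E \right)} = \left(8 - R\right) \left(-1\right) = -8 + R$)
$\left(-26\right) 13 + x{\left(m{\left(-1 \right)},c \right)} = \left(-26\right) 13 - 14 = -338 - 14 = -352$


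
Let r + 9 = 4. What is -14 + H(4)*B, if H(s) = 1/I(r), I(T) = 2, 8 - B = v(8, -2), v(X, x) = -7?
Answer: -13/2 ≈ -6.5000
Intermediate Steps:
r = -5 (r = -9 + 4 = -5)
B = 15 (B = 8 - 1*(-7) = 8 + 7 = 15)
H(s) = 1/2
-14 + H(4)*B = -14 + (1/2)*15 = -14 + 15/2 = -13/2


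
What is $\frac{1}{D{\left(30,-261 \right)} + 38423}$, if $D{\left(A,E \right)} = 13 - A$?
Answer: $\frac{1}{38406} \approx 2.6038 \cdot 10^{-5}$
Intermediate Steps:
$\frac{1}{D{\left(30,-261 \right)} + 38423} = \frac{1}{\left(13 - 30\right) + 38423} = \frac{1}{-17 + 38423} = \frac{1}{38406}$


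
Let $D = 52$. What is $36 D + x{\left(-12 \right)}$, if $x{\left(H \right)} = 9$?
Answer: $1881$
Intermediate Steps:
$36 D + x{\left(-12 \right)} = 36 \cdot 52 + 9 = 1872 + 9 = 1881$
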